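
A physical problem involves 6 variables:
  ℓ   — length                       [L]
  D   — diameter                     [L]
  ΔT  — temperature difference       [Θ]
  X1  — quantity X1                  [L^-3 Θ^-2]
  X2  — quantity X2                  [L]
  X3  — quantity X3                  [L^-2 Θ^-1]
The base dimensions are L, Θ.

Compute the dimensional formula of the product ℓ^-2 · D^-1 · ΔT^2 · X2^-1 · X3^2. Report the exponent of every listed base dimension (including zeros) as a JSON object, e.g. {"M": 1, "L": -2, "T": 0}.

Write exponents as rows L,Θ / cols ℓ,D,ΔT,X1,X2,X3:
  L: [ 1  1  0 -3  1 -2]
  Θ: [ 0  0  1 -2  0 -1]
  [L]: (-2)·1+(-1)·1+(2)·0+(-1)·1+(2)·-2 = -8
  [Θ]: (-2)·0+(-1)·0+(2)·1+(-1)·0+(2)·-1 = 0
⇒ L^-8

{"L": -8, "Θ": 0}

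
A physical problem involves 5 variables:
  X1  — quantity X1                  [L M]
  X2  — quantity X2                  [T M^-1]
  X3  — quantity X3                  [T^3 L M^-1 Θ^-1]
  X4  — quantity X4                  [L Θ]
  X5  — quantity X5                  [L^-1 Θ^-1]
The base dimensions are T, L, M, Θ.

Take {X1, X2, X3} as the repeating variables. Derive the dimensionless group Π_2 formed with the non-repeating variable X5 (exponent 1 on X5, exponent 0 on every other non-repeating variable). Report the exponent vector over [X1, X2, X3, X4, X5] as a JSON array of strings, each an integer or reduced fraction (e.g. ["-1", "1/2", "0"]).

["2", "3", "-1", "0", "1"]

Exponent matrix [T,L,M,Θ] × [X1,X2,X3,X4,X5]:
  T: [ 0  1  3  0  0]
  L: [ 1  0  1  1 -1]
  M: [ 1 -1 -1  0  0]
  Θ: [ 0  0 -1  1 -1]
RREF → pivots at {X1,X2,X3} ⇒ r = 3
Repeat: X1,X2,X3; free: X4,X5
RREF:
  r0: [   1    0    0    2   -2]
  r1: [   0    1    0    3   -3]
  r2: [   0    0    1   -1    1]
  r3: [   0    0    0    0    0]
Fix exponent of X5 at 1, X4 at 0; solve each RREF row for its pivot's exponent:
  r0: exp(X1) + (-2)·1 = 0 ⇒ exp(X1) = 2
  r1: exp(X2) + (-3)·1 = 0 ⇒ exp(X2) = 3
  r2: exp(X3) + (1)·1 = 0 ⇒ exp(X3) = -1
Π_2 = X1^2 · X2^3 · X3^-1 · X5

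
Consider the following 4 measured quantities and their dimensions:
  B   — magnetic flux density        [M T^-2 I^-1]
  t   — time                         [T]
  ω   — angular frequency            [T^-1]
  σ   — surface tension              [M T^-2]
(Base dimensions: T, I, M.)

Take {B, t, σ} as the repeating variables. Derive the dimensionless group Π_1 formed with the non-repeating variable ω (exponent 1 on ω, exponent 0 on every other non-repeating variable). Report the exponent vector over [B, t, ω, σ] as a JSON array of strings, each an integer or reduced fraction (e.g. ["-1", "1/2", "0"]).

["0", "1", "1", "0"]

Exponent matrix [T,I,M] × [B,t,ω,σ]:
  T: [-2  1 -1 -2]
  I: [-1  0  0  0]
  M: [ 1  0  0  1]
RREF → pivots at {B,t,σ} ⇒ r = 3
Pivot set = {B,t,σ}, free = {ω}
RREF:
  r0: [   1    0    0    0]
  r1: [   0    1   -1    0]
  r2: [   0    0    0    1]
Fix exponent of ω at 1; solve each RREF row for its pivot's exponent:
  r0: exp(B) + (0)·1 = 0 ⇒ exp(B) = 0
  r1: exp(t) + (-1)·1 = 0 ⇒ exp(t) = 1
  r2: exp(σ) + (0)·1 = 0 ⇒ exp(σ) = 0
Π_1 = t · ω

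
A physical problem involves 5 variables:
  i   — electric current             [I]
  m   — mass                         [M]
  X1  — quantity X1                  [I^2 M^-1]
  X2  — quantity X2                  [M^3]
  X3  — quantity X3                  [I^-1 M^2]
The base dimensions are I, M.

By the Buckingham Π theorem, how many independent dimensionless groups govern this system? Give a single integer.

Dimensional matrix (I×M by i×m×X1×X2×X3):
  I: [ 1  0  2  0 -1]
  M: [ 0  1 -1  3  2]
Row reduction gives pivot columns i,m; rank = 2
5 vars − rank 2 = 3 Π groups

3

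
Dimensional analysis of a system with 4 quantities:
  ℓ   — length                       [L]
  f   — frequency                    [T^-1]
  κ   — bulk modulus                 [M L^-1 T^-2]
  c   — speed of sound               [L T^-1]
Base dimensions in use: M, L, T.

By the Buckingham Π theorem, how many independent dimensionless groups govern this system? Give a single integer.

Dimensional matrix (M×L×T by ℓ×f×κ×c):
  M: [ 0  0  1  0]
  L: [ 1  0 -1  1]
  T: [ 0 -1 -2 -1]
Echelon form has 3 nonzero rows (pivots: ℓ,f,κ)
n=4, r=3 ⇒ 1 dimensionless group

1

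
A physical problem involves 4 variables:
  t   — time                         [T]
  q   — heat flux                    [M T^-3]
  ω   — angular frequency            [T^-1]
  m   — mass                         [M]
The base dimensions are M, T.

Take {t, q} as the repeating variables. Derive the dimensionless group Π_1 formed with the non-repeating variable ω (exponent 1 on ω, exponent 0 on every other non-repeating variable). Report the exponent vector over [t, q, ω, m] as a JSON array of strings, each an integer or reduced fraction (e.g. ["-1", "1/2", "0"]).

["1", "0", "1", "0"]

Exponent matrix [M,T] × [t,q,ω,m]:
  M: [ 0  1  0  1]
  T: [ 1 -3 -1  0]
Row reduction gives pivot columns t,q; rank = 2
Pivot set = {t,q}, free = {ω,m}
RREF:
  r0: [   1    0   -1    3]
  r1: [   0    1    0    1]
Fix exponent of ω at 1, m at 0; solve each RREF row for its pivot's exponent:
  r0: exp(t) + (-1)·1 = 0 ⇒ exp(t) = 1
  r1: exp(q) + (0)·1 = 0 ⇒ exp(q) = 0
Π_1 = t · ω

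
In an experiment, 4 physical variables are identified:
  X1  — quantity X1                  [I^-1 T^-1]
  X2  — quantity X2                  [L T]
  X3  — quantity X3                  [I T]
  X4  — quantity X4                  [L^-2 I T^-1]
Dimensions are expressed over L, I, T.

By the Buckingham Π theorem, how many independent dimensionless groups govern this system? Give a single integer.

Dimensional matrix (L×I×T by X1×X2×X3×X4):
  L: [ 0  1  0 -2]
  I: [-1  0  1  1]
  T: [-1  1  1 -1]
Row reduction gives pivot columns X1,X2; rank = 2
Π count = n − r = 4 − 2 = 2

2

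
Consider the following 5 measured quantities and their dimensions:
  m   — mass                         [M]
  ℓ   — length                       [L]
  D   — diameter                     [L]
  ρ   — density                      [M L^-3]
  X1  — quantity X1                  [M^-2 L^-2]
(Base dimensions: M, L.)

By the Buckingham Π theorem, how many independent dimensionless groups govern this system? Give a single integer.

3

Write exponents as rows M,L / cols m,ℓ,D,ρ,X1:
  M: [ 1  0  0  1 -2]
  L: [ 0  1  1 -3 -2]
RREF → pivots at {m,ℓ} ⇒ r = 2
5 vars − rank 2 = 3 Π groups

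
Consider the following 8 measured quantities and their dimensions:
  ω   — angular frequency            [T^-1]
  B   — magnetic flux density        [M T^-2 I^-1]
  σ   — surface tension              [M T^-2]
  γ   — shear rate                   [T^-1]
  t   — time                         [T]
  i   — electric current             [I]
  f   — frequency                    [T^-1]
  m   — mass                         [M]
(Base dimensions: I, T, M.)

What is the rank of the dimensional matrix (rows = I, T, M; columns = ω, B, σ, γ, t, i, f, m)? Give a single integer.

Dimensional matrix (I×T×M by ω×B×σ×γ×t×i×f×m):
  I: [ 0 -1  0  0  0  1  0  0]
  T: [-1 -2 -2 -1  1  0 -1  0]
  M: [ 0  1  1  0  0  0  0  1]
Row reduction gives pivot columns ω,B,σ; rank = 3

3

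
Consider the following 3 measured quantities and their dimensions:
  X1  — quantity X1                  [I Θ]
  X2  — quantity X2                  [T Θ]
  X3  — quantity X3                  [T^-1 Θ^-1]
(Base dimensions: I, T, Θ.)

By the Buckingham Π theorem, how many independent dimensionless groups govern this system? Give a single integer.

Dimensional matrix (I×T×Θ by X1×X2×X3):
  I: [ 1  0  0]
  T: [ 0  1 -1]
  Θ: [ 1  1 -1]
Row reduction gives pivot columns X1,X2; rank = 2
3 vars − rank 2 = 1 Π group

1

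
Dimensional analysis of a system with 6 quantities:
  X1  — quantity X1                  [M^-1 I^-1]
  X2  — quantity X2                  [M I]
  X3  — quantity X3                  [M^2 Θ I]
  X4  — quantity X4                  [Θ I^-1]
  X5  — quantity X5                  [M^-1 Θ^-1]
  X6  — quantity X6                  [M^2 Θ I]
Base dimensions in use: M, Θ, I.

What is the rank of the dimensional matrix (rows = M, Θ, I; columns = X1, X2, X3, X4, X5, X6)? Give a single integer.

2

Dimensional matrix (M×Θ×I by X1×X2×X3×X4×X5×X6):
  M: [-1  1  2  0 -1  2]
  Θ: [ 0  0  1  1 -1  1]
  I: [-1  1  1 -1  0  1]
Row reduction gives pivot columns X1,X3; rank = 2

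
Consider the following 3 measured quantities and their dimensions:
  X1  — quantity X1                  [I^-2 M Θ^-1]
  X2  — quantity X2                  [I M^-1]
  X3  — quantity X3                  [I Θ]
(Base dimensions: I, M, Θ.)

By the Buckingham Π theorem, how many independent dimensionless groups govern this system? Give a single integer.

Exponent matrix [I,M,Θ] × [X1,X2,X3]:
  I: [-2  1  1]
  M: [ 1 -1  0]
  Θ: [-1  0  1]
Row reduction gives pivot columns X1,X2; rank = 2
3 vars − rank 2 = 1 Π group

1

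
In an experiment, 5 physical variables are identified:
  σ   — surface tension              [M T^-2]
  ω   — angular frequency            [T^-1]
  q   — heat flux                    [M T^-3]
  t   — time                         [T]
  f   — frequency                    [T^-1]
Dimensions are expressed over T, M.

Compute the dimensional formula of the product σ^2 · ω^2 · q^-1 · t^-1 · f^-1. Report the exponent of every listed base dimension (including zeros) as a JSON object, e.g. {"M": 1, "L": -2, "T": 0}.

{"T": -3, "M": 1}

Write exponents as rows T,M / cols σ,ω,q,t,f:
  T: [-2 -1 -3  1 -1]
  M: [ 1  0  1  0  0]
  [T]: (2)·-2+(2)·-1+(-1)·-3+(-1)·1+(-1)·-1 = -3
  [M]: (2)·1+(2)·0+(-1)·1+(-1)·0+(-1)·0 = 1
⇒ T^-3 M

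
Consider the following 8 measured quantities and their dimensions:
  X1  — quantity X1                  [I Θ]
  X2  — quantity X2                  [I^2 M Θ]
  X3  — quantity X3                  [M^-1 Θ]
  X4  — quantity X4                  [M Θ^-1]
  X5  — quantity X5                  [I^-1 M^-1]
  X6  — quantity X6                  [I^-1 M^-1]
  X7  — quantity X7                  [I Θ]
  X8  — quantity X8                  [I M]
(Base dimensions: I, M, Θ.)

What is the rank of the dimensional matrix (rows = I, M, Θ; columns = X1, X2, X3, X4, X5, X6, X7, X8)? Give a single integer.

Write exponents as rows I,M,Θ / cols X1,X2,X3,X4,X5,X6,X7,X8:
  I: [ 1  2  0  0 -1 -1  1  1]
  M: [ 0  1 -1  1 -1 -1  0  1]
  Θ: [ 1  1  1 -1  0  0  1  0]
Row reduction gives pivot columns X1,X2; rank = 2

2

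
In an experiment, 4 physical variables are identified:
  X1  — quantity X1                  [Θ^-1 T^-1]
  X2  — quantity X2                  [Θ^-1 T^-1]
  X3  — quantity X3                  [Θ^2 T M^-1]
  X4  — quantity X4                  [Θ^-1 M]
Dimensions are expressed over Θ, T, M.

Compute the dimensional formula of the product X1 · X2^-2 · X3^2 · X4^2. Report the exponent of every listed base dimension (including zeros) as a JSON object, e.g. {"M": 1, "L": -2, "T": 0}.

{"Θ": 3, "T": 3, "M": 0}

Exponent matrix [Θ,T,M] × [X1,X2,X3,X4]:
  Θ: [-1 -1  2 -1]
  T: [-1 -1  1  0]
  M: [ 0  0 -1  1]
  [Θ]: (1)·-1+(-2)·-1+(2)·2+(2)·-1 = 3
  [T]: (1)·-1+(-2)·-1+(2)·1+(2)·0 = 3
  [M]: (1)·0+(-2)·0+(2)·-1+(2)·1 = 0
⇒ Θ^3 T^3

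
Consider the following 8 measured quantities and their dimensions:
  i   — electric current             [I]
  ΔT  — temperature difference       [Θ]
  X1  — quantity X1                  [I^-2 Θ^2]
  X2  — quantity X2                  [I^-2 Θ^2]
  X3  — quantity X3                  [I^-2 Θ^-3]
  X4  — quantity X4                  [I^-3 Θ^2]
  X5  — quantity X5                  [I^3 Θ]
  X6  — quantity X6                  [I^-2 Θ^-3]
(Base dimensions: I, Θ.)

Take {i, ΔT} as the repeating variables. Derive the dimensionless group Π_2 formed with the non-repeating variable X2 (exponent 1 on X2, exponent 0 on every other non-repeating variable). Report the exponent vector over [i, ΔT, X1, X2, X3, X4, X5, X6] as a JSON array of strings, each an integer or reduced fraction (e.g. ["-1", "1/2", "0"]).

["2", "-2", "0", "1", "0", "0", "0", "0"]

Dimensional matrix (I×Θ by i×ΔT×X1×X2×X3×X4×X5×X6):
  I: [ 1  0 -2 -2 -2 -3  3 -2]
  Θ: [ 0  1  2  2 -3  2  1 -3]
Echelon form has 2 nonzero rows (pivots: i,ΔT)
Repeat: i,ΔT; free: X1,X2,X3,X4,X5,X6
RREF:
  r0: [   1    0   -2   -2   -2   -3    3   -2]
  r1: [   0    1    2    2   -3    2    1   -3]
Fix exponent of X2 at 1, X1 at 0, X3 at 0, X4 at 0, X5 at 0, X6 at 0; solve each RREF row for its pivot's exponent:
  r0: exp(i) + (-2)·1 = 0 ⇒ exp(i) = 2
  r1: exp(ΔT) + (2)·1 = 0 ⇒ exp(ΔT) = -2
Π_2 = i^2 · ΔT^-2 · X2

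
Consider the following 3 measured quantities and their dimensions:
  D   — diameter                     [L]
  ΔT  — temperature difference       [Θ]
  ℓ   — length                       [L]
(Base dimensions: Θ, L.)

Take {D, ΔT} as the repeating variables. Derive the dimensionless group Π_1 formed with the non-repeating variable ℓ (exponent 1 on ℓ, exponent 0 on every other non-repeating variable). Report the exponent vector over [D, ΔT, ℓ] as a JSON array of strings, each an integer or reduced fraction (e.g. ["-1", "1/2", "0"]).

["-1", "0", "1"]

Dimensional matrix (Θ×L by D×ΔT×ℓ):
  Θ: [ 0  1  0]
  L: [ 1  0  1]
Row reduction gives pivot columns D,ΔT; rank = 2
Repeat: D,ΔT; free: ℓ
RREF:
  r0: [   1    0    1]
  r1: [   0    1    0]
Fix exponent of ℓ at 1; solve each RREF row for its pivot's exponent:
  r0: exp(D) + (1)·1 = 0 ⇒ exp(D) = -1
  r1: exp(ΔT) + (0)·1 = 0 ⇒ exp(ΔT) = 0
Π_1 = D^-1 · ℓ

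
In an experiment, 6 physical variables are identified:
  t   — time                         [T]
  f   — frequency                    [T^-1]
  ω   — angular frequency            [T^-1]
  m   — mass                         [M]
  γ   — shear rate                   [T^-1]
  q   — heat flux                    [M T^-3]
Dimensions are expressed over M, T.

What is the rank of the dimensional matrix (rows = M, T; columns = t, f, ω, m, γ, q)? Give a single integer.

2

Dimensional matrix (M×T by t×f×ω×m×γ×q):
  M: [ 0  0  0  1  0  1]
  T: [ 1 -1 -1  0 -1 -3]
RREF → pivots at {t,m} ⇒ r = 2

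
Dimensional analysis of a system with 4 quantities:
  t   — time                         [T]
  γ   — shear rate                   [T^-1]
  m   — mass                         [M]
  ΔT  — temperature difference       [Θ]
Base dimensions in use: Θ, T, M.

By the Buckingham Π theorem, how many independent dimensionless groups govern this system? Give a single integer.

Write exponents as rows Θ,T,M / cols t,γ,m,ΔT:
  Θ: [ 0  0  0  1]
  T: [ 1 -1  0  0]
  M: [ 0  0  1  0]
Row reduction gives pivot columns t,m,ΔT; rank = 3
Π count = n − r = 4 − 3 = 1

1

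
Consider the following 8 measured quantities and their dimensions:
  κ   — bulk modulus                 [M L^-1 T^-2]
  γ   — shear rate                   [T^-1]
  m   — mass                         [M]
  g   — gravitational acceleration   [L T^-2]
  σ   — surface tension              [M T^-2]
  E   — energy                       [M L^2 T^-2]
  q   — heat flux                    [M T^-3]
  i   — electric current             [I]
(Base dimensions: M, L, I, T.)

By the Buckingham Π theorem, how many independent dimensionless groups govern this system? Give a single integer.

Exponent matrix [M,L,I,T] × [κ,γ,m,g,σ,E,q,i]:
  M: [ 1  0  1  0  1  1  1  0]
  L: [-1  0  0  1  0  2  0  0]
  I: [ 0  0  0  0  0  0  0  1]
  T: [-2 -1  0 -2 -2 -2 -3  0]
RREF → pivots at {κ,γ,m,i} ⇒ r = 4
n=8, r=4 ⇒ 4 dimensionless groups

4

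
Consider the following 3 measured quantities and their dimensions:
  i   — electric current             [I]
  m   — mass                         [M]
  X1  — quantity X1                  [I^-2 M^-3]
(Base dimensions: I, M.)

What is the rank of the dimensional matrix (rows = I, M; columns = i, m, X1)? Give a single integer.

Exponent matrix [I,M] × [i,m,X1]:
  I: [ 1  0 -2]
  M: [ 0  1 -3]
RREF → pivots at {i,m} ⇒ r = 2

2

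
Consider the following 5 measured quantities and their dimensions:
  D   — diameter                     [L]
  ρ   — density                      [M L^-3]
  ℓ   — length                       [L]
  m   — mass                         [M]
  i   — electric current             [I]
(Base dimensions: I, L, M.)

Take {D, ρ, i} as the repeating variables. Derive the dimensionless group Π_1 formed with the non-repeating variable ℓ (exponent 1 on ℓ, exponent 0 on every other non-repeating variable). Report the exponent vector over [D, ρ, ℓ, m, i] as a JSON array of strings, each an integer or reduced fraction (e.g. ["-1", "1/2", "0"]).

Dimensional matrix (I×L×M by D×ρ×ℓ×m×i):
  I: [ 0  0  0  0  1]
  L: [ 1 -3  1  0  0]
  M: [ 0  1  0  1  0]
Echelon form has 3 nonzero rows (pivots: D,ρ,i)
Pivot set = {D,ρ,i}, free = {ℓ,m}
RREF:
  r0: [   1    0    1    3    0]
  r1: [   0    1    0    1    0]
  r2: [   0    0    0    0    1]
Fix exponent of ℓ at 1, m at 0; solve each RREF row for its pivot's exponent:
  r0: exp(D) + (1)·1 = 0 ⇒ exp(D) = -1
  r1: exp(ρ) + (0)·1 = 0 ⇒ exp(ρ) = 0
  r2: exp(i) + (0)·1 = 0 ⇒ exp(i) = 0
Π_1 = D^-1 · ℓ

["-1", "0", "1", "0", "0"]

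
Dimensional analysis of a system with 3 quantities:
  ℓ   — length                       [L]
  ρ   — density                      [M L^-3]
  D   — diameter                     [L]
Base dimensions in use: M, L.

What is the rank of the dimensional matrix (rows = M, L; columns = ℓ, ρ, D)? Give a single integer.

2

Dimensional matrix (M×L by ℓ×ρ×D):
  M: [ 0  1  0]
  L: [ 1 -3  1]
RREF → pivots at {ℓ,ρ} ⇒ r = 2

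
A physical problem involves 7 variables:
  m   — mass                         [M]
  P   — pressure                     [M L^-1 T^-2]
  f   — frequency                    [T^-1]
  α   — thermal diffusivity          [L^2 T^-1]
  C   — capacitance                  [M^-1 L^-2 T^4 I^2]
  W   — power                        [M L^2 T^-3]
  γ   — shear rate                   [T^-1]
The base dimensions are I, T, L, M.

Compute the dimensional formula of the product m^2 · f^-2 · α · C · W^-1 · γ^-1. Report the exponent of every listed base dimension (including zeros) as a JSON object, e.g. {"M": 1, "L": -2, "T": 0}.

Dimensional matrix (I×T×L×M by m×P×f×α×C×W×γ):
  I: [ 0  0  0  0  2  0  0]
  T: [ 0 -2 -1 -1  4 -3 -1]
  L: [ 0 -1  0  2 -2  2  0]
  M: [ 1  1  0  0 -1  1  0]
  [I]: (2)·0+(-2)·0+(1)·0+(1)·2+(-1)·0+(-1)·0 = 2
  [T]: (2)·0+(-2)·-1+(1)·-1+(1)·4+(-1)·-3+(-1)·-1 = 9
  [L]: (2)·0+(-2)·0+(1)·2+(1)·-2+(-1)·2+(-1)·0 = -2
  [M]: (2)·1+(-2)·0+(1)·0+(1)·-1+(-1)·1+(-1)·0 = 0
⇒ I^2 T^9 L^-2

{"I": 2, "T": 9, "L": -2, "M": 0}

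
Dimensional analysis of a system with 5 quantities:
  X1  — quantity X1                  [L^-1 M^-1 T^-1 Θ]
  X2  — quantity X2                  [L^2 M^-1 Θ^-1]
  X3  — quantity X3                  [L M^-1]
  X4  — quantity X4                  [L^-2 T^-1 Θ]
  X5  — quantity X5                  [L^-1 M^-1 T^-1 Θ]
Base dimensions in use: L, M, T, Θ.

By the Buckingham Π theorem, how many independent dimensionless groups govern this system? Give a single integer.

Write exponents as rows L,M,T,Θ / cols X1,X2,X3,X4,X5:
  L: [-1  2  1 -2 -1]
  M: [-1 -1 -1  0 -1]
  T: [-1  0  0 -1 -1]
  Θ: [ 1 -1  0  1  1]
Row reduction gives pivot columns X1,X2,X3; rank = 3
5 vars − rank 3 = 2 Π groups

2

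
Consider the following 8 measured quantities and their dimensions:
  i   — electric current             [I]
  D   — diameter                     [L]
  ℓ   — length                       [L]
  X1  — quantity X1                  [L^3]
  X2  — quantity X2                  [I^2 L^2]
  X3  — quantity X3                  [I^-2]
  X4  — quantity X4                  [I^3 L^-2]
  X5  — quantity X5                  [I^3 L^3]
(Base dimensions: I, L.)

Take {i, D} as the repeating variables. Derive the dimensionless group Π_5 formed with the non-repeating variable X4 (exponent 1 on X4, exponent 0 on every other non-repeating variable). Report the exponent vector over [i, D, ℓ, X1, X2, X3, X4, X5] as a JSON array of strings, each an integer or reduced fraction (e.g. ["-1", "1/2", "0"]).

Dimensional matrix (I×L by i×D×ℓ×X1×X2×X3×X4×X5):
  I: [ 1  0  0  0  2 -2  3  3]
  L: [ 0  1  1  3  2  0 -2  3]
Row reduction gives pivot columns i,D; rank = 2
Pivot set = {i,D}, free = {ℓ,X1,X2,X3,X4,X5}
RREF:
  r0: [   1    0    0    0    2   -2    3    3]
  r1: [   0    1    1    3    2    0   -2    3]
Fix exponent of X4 at 1, ℓ at 0, X1 at 0, X2 at 0, X3 at 0, X5 at 0; solve each RREF row for its pivot's exponent:
  r0: exp(i) + (3)·1 = 0 ⇒ exp(i) = -3
  r1: exp(D) + (-2)·1 = 0 ⇒ exp(D) = 2
Π_5 = i^-3 · D^2 · X4

["-3", "2", "0", "0", "0", "0", "1", "0"]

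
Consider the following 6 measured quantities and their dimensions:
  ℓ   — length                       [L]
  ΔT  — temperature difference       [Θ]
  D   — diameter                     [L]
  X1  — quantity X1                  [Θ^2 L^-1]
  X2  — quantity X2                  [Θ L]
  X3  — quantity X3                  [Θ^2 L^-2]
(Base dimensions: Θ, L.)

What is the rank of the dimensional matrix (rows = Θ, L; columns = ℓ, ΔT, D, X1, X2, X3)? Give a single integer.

2

Exponent matrix [Θ,L] × [ℓ,ΔT,D,X1,X2,X3]:
  Θ: [ 0  1  0  2  1  2]
  L: [ 1  0  1 -1  1 -2]
Row reduction gives pivot columns ℓ,ΔT; rank = 2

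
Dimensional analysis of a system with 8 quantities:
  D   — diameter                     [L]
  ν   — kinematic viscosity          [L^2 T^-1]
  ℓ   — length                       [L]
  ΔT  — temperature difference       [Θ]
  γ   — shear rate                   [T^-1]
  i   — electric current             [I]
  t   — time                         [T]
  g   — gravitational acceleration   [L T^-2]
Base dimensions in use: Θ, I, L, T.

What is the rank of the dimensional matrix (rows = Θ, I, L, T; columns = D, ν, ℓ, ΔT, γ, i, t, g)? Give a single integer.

4

Write exponents as rows Θ,I,L,T / cols D,ν,ℓ,ΔT,γ,i,t,g:
  Θ: [ 0  0  0  1  0  0  0  0]
  I: [ 0  0  0  0  0  1  0  0]
  L: [ 1  2  1  0  0  0  0  1]
  T: [ 0 -1  0  0 -1  0  1 -2]
RREF → pivots at {D,ν,ΔT,i} ⇒ r = 4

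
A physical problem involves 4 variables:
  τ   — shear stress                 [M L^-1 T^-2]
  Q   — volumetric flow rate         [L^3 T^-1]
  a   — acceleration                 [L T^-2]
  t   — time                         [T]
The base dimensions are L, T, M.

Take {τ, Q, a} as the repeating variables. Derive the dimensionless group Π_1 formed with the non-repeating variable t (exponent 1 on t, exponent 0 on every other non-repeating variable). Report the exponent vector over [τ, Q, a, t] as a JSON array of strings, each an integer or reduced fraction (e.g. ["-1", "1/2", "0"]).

Write exponents as rows L,T,M / cols τ,Q,a,t:
  L: [-1  3  1  0]
  T: [-2 -1 -2  1]
  M: [ 1  0  0  0]
Echelon form has 3 nonzero rows (pivots: τ,Q,a)
Repeat: τ,Q,a; free: t
RREF:
  r0: [   1    0    0    0]
  r1: [   0    1    0  1/5]
  r2: [   0    0    1 -3/5]
Fix exponent of t at 1; solve each RREF row for its pivot's exponent:
  r0: exp(τ) + (0)·1 = 0 ⇒ exp(τ) = 0
  r1: exp(Q) + (1/5)·1 = 0 ⇒ exp(Q) = -1/5
  r2: exp(a) + (-3/5)·1 = 0 ⇒ exp(a) = 3/5
Π_1 = Q^(-1/5) · a^(3/5) · t

["0", "-1/5", "3/5", "1"]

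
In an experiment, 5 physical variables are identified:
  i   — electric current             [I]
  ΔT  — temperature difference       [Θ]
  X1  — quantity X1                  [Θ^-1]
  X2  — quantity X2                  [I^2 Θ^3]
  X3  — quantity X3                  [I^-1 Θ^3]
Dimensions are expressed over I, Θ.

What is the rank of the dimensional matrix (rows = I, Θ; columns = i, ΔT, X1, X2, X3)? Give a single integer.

2

Exponent matrix [I,Θ] × [i,ΔT,X1,X2,X3]:
  I: [ 1  0  0  2 -1]
  Θ: [ 0  1 -1  3  3]
RREF → pivots at {i,ΔT} ⇒ r = 2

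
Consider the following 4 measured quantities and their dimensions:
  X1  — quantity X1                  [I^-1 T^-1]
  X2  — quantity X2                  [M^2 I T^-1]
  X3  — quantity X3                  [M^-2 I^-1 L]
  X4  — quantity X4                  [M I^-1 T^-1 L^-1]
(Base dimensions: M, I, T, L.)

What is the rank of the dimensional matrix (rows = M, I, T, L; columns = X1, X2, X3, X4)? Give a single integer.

Exponent matrix [M,I,T,L] × [X1,X2,X3,X4]:
  M: [ 0  2 -2  1]
  I: [-1  1 -1 -1]
  T: [-1 -1  0 -1]
  L: [ 0  0  1 -1]
Echelon form has 3 nonzero rows (pivots: X1,X2,X3)

3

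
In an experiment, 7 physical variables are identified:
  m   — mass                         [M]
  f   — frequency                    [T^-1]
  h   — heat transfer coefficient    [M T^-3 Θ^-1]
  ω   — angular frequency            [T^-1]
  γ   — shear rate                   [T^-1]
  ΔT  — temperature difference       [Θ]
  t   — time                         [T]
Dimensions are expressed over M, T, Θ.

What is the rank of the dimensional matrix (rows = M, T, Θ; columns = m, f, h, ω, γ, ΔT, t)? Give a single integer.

Write exponents as rows M,T,Θ / cols m,f,h,ω,γ,ΔT,t:
  M: [ 1  0  1  0  0  0  0]
  T: [ 0 -1 -3 -1 -1  0  1]
  Θ: [ 0  0 -1  0  0  1  0]
RREF → pivots at {m,f,h} ⇒ r = 3

3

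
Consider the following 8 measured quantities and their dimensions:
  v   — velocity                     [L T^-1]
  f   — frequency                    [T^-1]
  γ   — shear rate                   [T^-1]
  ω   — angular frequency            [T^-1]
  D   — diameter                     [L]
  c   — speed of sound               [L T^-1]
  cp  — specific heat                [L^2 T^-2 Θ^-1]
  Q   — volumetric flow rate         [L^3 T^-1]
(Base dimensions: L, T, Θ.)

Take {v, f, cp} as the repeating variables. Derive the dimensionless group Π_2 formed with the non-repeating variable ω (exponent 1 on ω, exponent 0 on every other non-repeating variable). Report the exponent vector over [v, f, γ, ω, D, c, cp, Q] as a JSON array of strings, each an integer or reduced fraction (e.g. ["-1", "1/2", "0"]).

Dimensional matrix (L×T×Θ by v×f×γ×ω×D×c×cp×Q):
  L: [ 1  0  0  0  1  1  2  3]
  T: [-1 -1 -1 -1  0 -1 -2 -1]
  Θ: [ 0  0  0  0  0  0 -1  0]
Row reduction gives pivot columns v,f,cp; rank = 3
Pivot set = {v,f,cp}, free = {γ,ω,D,c,Q}
RREF:
  r0: [   1    0    0    0    1    1    0    3]
  r1: [   0    1    1    1   -1    0    0   -2]
  r2: [   0    0    0    0    0    0    1    0]
Fix exponent of ω at 1, γ at 0, D at 0, c at 0, Q at 0; solve each RREF row for its pivot's exponent:
  r0: exp(v) + (0)·1 = 0 ⇒ exp(v) = 0
  r1: exp(f) + (1)·1 = 0 ⇒ exp(f) = -1
  r2: exp(cp) + (0)·1 = 0 ⇒ exp(cp) = 0
Π_2 = f^-1 · ω

["0", "-1", "0", "1", "0", "0", "0", "0"]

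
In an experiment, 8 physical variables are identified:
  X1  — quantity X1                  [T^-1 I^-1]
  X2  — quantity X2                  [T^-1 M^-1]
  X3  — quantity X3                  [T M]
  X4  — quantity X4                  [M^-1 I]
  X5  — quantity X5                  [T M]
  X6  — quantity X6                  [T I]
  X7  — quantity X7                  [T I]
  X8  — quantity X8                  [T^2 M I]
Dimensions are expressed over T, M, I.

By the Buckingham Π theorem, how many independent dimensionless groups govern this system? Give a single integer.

Dimensional matrix (T×M×I by X1×X2×X3×X4×X5×X6×X7×X8):
  T: [-1 -1  1  0  1  1  1  2]
  M: [ 0 -1  1 -1  1  0  0  1]
  I: [-1  0  0  1  0  1  1  1]
Echelon form has 2 nonzero rows (pivots: X1,X2)
n=8, r=2 ⇒ 6 dimensionless groups

6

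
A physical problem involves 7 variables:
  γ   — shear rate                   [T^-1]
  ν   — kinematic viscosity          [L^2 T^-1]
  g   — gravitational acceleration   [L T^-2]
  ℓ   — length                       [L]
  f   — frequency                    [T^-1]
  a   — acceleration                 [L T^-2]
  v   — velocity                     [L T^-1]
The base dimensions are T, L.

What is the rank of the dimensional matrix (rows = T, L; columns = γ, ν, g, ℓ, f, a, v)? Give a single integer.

2

Dimensional matrix (T×L by γ×ν×g×ℓ×f×a×v):
  T: [-1 -1 -2  0 -1 -2 -1]
  L: [ 0  2  1  1  0  1  1]
Echelon form has 2 nonzero rows (pivots: γ,ν)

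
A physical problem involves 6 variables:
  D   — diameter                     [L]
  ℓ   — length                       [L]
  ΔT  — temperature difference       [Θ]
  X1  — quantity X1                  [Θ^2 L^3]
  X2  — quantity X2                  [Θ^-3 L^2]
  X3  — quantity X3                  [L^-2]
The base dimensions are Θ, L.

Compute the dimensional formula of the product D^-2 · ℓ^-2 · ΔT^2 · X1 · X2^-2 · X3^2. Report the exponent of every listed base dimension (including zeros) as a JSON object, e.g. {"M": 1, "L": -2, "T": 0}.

Exponent matrix [Θ,L] × [D,ℓ,ΔT,X1,X2,X3]:
  Θ: [ 0  0  1  2 -3  0]
  L: [ 1  1  0  3  2 -2]
  [Θ]: (-2)·0+(-2)·0+(2)·1+(1)·2+(-2)·-3+(2)·0 = 10
  [L]: (-2)·1+(-2)·1+(2)·0+(1)·3+(-2)·2+(2)·-2 = -9
⇒ Θ^10 L^-9

{"Θ": 10, "L": -9}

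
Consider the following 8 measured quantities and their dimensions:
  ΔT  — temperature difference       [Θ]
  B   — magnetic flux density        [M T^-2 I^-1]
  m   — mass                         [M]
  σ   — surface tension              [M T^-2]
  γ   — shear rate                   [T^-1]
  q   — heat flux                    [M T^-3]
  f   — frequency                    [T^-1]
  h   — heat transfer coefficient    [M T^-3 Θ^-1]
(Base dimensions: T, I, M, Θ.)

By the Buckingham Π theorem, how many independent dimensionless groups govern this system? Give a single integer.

4

Dimensional matrix (T×I×M×Θ by ΔT×B×m×σ×γ×q×f×h):
  T: [ 0 -2  0 -2 -1 -3 -1 -3]
  I: [ 0 -1  0  0  0  0  0  0]
  M: [ 0  1  1  1  0  1  0  1]
  Θ: [ 1  0  0  0  0  0  0 -1]
Row reduction gives pivot columns ΔT,B,m,σ; rank = 4
8 vars − rank 4 = 4 Π groups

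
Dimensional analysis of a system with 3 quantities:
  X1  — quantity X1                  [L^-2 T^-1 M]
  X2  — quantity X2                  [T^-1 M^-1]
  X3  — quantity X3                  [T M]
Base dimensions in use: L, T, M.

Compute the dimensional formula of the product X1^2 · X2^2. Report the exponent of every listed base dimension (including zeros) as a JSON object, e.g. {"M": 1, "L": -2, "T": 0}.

{"L": -4, "T": -4, "M": 0}

Dimensional matrix (L×T×M by X1×X2×X3):
  L: [-2  0  0]
  T: [-1 -1  1]
  M: [ 1 -1  1]
  [L]: (2)·-2+(2)·0 = -4
  [T]: (2)·-1+(2)·-1 = -4
  [M]: (2)·1+(2)·-1 = 0
⇒ L^-4 T^-4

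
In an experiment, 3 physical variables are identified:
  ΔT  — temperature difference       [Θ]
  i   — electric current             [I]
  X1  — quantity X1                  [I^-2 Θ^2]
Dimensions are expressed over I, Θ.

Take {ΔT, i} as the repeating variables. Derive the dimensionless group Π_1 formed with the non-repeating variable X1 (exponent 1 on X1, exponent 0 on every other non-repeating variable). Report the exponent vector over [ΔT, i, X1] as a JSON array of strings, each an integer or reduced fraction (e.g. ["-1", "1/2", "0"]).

Exponent matrix [I,Θ] × [ΔT,i,X1]:
  I: [ 0  1 -2]
  Θ: [ 1  0  2]
Row reduction gives pivot columns ΔT,i; rank = 2
Repeat: ΔT,i; free: X1
RREF:
  r0: [   1    0    2]
  r1: [   0    1   -2]
Fix exponent of X1 at 1; solve each RREF row for its pivot's exponent:
  r0: exp(ΔT) + (2)·1 = 0 ⇒ exp(ΔT) = -2
  r1: exp(i) + (-2)·1 = 0 ⇒ exp(i) = 2
Π_1 = ΔT^-2 · i^2 · X1

["-2", "2", "1"]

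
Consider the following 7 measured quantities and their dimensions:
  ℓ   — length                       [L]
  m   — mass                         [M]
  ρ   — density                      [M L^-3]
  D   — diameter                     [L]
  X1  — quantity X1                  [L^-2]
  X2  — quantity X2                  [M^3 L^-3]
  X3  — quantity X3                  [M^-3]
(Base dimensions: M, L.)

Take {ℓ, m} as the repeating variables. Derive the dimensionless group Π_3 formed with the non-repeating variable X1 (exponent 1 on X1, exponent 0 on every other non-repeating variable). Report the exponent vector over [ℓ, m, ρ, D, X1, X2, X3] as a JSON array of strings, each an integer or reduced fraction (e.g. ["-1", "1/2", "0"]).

Write exponents as rows M,L / cols ℓ,m,ρ,D,X1,X2,X3:
  M: [ 0  1  1  0  0  3 -3]
  L: [ 1  0 -3  1 -2 -3  0]
Echelon form has 2 nonzero rows (pivots: ℓ,m)
Repeat: ℓ,m; free: ρ,D,X1,X2,X3
RREF:
  r0: [   1    0   -3    1   -2   -3    0]
  r1: [   0    1    1    0    0    3   -3]
Fix exponent of X1 at 1, ρ at 0, D at 0, X2 at 0, X3 at 0; solve each RREF row for its pivot's exponent:
  r0: exp(ℓ) + (-2)·1 = 0 ⇒ exp(ℓ) = 2
  r1: exp(m) + (0)·1 = 0 ⇒ exp(m) = 0
Π_3 = ℓ^2 · X1

["2", "0", "0", "0", "1", "0", "0"]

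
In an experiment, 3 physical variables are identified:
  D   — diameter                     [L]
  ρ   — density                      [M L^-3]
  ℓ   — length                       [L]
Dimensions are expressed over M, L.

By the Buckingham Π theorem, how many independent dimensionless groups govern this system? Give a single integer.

Exponent matrix [M,L] × [D,ρ,ℓ]:
  M: [ 0  1  0]
  L: [ 1 -3  1]
Echelon form has 2 nonzero rows (pivots: D,ρ)
n=3, r=2 ⇒ 1 dimensionless group

1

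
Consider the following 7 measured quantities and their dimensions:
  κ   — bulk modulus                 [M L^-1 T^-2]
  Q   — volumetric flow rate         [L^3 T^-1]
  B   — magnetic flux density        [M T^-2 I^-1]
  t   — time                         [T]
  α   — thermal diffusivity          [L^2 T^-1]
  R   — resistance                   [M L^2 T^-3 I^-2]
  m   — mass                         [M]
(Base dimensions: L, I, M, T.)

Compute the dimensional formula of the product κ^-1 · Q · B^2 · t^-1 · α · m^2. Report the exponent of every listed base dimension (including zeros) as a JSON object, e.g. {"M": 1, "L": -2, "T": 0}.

{"L": 6, "I": -2, "M": 3, "T": -5}

Dimensional matrix (L×I×M×T by κ×Q×B×t×α×R×m):
  L: [-1  3  0  0  2  2  0]
  I: [ 0  0 -1  0  0 -2  0]
  M: [ 1  0  1  0  0  1  1]
  T: [-2 -1 -2  1 -1 -3  0]
  [L]: (-1)·-1+(1)·3+(2)·0+(-1)·0+(1)·2+(2)·0 = 6
  [I]: (-1)·0+(1)·0+(2)·-1+(-1)·0+(1)·0+(2)·0 = -2
  [M]: (-1)·1+(1)·0+(2)·1+(-1)·0+(1)·0+(2)·1 = 3
  [T]: (-1)·-2+(1)·-1+(2)·-2+(-1)·1+(1)·-1+(2)·0 = -5
⇒ L^6 I^-2 M^3 T^-5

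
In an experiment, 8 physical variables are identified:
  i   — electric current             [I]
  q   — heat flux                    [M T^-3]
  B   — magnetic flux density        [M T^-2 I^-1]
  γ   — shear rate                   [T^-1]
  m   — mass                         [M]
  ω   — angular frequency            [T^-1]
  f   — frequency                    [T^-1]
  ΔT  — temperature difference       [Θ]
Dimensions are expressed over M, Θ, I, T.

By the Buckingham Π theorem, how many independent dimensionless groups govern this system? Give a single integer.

Dimensional matrix (M×Θ×I×T by i×q×B×γ×m×ω×f×ΔT):
  M: [ 0  1  1  0  1  0  0  0]
  Θ: [ 0  0  0  0  0  0  0  1]
  I: [ 1  0 -1  0  0  0  0  0]
  T: [ 0 -3 -2 -1  0 -1 -1  0]
Echelon form has 4 nonzero rows (pivots: i,q,B,ΔT)
n=8, r=4 ⇒ 4 dimensionless groups

4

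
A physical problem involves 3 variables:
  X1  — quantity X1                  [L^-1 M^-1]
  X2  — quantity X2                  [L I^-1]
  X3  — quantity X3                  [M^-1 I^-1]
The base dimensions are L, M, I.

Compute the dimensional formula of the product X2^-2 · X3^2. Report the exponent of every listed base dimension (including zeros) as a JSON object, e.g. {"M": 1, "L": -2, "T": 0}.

{"L": -2, "M": -2, "I": 0}

Dimensional matrix (L×M×I by X1×X2×X3):
  L: [-1  1  0]
  M: [-1  0 -1]
  I: [ 0 -1 -1]
  [L]: (-2)·1+(2)·0 = -2
  [M]: (-2)·0+(2)·-1 = -2
  [I]: (-2)·-1+(2)·-1 = 0
⇒ L^-2 M^-2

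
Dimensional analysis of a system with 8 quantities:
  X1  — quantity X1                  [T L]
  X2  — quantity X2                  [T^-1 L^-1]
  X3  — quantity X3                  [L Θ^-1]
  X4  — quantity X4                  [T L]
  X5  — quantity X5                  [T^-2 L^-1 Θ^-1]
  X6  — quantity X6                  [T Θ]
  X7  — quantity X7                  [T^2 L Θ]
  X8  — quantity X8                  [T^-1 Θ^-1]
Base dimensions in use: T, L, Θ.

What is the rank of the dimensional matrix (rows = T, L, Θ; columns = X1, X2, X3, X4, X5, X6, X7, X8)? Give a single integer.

Write exponents as rows T,L,Θ / cols X1,X2,X3,X4,X5,X6,X7,X8:
  T: [ 1 -1  0  1 -2  1  2 -1]
  L: [ 1 -1  1  1 -1  0  1  0]
  Θ: [ 0  0 -1  0 -1  1  1 -1]
Echelon form has 2 nonzero rows (pivots: X1,X3)

2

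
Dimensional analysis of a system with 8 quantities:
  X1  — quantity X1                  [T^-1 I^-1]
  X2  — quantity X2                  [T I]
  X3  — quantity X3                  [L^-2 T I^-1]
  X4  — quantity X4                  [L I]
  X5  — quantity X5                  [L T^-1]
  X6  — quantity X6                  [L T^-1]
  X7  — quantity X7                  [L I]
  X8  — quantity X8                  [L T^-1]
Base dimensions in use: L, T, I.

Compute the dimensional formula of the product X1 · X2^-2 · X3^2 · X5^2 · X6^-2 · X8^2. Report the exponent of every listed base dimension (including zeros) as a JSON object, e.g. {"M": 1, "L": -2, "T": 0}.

{"L": -2, "T": -3, "I": -5}

Exponent matrix [L,T,I] × [X1,X2,X3,X4,X5,X6,X7,X8]:
  L: [ 0  0 -2  1  1  1  1  1]
  T: [-1  1  1  0 -1 -1  0 -1]
  I: [-1  1 -1  1  0  0  1  0]
  [L]: (1)·0+(-2)·0+(2)·-2+(2)·1+(-2)·1+(2)·1 = -2
  [T]: (1)·-1+(-2)·1+(2)·1+(2)·-1+(-2)·-1+(2)·-1 = -3
  [I]: (1)·-1+(-2)·1+(2)·-1+(2)·0+(-2)·0+(2)·0 = -5
⇒ L^-2 T^-3 I^-5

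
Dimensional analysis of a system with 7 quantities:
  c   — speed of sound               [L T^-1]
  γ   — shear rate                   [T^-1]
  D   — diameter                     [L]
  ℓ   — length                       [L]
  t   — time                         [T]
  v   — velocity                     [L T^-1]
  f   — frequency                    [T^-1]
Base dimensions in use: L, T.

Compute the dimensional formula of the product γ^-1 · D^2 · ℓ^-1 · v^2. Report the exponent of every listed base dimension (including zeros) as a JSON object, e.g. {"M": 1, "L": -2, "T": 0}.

{"L": 3, "T": -1}

Exponent matrix [L,T] × [c,γ,D,ℓ,t,v,f]:
  L: [ 1  0  1  1  0  1  0]
  T: [-1 -1  0  0  1 -1 -1]
  [L]: (-1)·0+(2)·1+(-1)·1+(2)·1 = 3
  [T]: (-1)·-1+(2)·0+(-1)·0+(2)·-1 = -1
⇒ L^3 T^-1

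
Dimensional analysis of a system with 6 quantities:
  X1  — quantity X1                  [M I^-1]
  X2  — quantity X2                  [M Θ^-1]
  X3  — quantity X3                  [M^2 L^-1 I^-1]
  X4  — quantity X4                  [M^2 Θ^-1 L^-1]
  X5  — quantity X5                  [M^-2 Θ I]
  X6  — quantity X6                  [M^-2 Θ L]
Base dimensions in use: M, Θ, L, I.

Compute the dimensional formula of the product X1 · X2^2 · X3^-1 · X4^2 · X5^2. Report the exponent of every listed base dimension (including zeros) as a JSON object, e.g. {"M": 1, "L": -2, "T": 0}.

Dimensional matrix (M×Θ×L×I by X1×X2×X3×X4×X5×X6):
  M: [ 1  1  2  2 -2 -2]
  Θ: [ 0 -1  0 -1  1  1]
  L: [ 0  0 -1 -1  0  1]
  I: [-1  0 -1  0  1  0]
  [M]: (1)·1+(2)·1+(-1)·2+(2)·2+(2)·-2 = 1
  [Θ]: (1)·0+(2)·-1+(-1)·0+(2)·-1+(2)·1 = -2
  [L]: (1)·0+(2)·0+(-1)·-1+(2)·-1+(2)·0 = -1
  [I]: (1)·-1+(2)·0+(-1)·-1+(2)·0+(2)·1 = 2
⇒ M Θ^-2 L^-1 I^2

{"M": 1, "Θ": -2, "L": -1, "I": 2}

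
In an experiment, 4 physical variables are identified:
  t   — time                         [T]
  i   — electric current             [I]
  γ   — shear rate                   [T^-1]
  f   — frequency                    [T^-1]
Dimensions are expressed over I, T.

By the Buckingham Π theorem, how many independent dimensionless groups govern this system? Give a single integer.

2

Write exponents as rows I,T / cols t,i,γ,f:
  I: [ 0  1  0  0]
  T: [ 1  0 -1 -1]
Echelon form has 2 nonzero rows (pivots: t,i)
Π count = n − r = 4 − 2 = 2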